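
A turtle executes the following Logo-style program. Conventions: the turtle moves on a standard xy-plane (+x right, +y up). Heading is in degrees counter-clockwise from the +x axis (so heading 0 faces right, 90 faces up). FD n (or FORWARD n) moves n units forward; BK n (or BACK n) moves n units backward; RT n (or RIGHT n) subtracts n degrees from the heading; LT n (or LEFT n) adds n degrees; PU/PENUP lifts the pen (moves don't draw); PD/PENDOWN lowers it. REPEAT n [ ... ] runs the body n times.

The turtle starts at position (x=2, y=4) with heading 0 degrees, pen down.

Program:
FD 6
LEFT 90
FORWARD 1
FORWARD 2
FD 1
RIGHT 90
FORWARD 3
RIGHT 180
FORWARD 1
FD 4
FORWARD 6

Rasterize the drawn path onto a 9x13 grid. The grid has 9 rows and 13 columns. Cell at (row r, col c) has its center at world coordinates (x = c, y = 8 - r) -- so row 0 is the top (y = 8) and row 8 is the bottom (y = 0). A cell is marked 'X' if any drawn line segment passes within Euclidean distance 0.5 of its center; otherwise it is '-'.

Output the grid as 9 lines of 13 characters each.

Segment 0: (2,4) -> (8,4)
Segment 1: (8,4) -> (8,5)
Segment 2: (8,5) -> (8,7)
Segment 3: (8,7) -> (8,8)
Segment 4: (8,8) -> (11,8)
Segment 5: (11,8) -> (10,8)
Segment 6: (10,8) -> (6,8)
Segment 7: (6,8) -> (0,8)

Answer: XXXXXXXXXXXX-
--------X----
--------X----
--------X----
--XXXXXXX----
-------------
-------------
-------------
-------------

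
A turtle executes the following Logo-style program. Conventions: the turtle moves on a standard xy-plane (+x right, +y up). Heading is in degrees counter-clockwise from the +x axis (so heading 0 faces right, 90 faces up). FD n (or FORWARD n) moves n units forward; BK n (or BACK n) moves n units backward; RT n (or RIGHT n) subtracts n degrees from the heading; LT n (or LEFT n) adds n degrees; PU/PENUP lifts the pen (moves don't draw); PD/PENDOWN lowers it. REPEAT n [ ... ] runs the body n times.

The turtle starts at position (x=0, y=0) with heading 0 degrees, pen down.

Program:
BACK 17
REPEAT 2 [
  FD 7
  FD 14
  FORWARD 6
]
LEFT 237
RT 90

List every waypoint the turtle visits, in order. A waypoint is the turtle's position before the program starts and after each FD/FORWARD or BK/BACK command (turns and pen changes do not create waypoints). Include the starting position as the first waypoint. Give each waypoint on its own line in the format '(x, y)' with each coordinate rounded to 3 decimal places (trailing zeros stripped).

Answer: (0, 0)
(-17, 0)
(-10, 0)
(4, 0)
(10, 0)
(17, 0)
(31, 0)
(37, 0)

Derivation:
Executing turtle program step by step:
Start: pos=(0,0), heading=0, pen down
BK 17: (0,0) -> (-17,0) [heading=0, draw]
REPEAT 2 [
  -- iteration 1/2 --
  FD 7: (-17,0) -> (-10,0) [heading=0, draw]
  FD 14: (-10,0) -> (4,0) [heading=0, draw]
  FD 6: (4,0) -> (10,0) [heading=0, draw]
  -- iteration 2/2 --
  FD 7: (10,0) -> (17,0) [heading=0, draw]
  FD 14: (17,0) -> (31,0) [heading=0, draw]
  FD 6: (31,0) -> (37,0) [heading=0, draw]
]
LT 237: heading 0 -> 237
RT 90: heading 237 -> 147
Final: pos=(37,0), heading=147, 7 segment(s) drawn
Waypoints (8 total):
(0, 0)
(-17, 0)
(-10, 0)
(4, 0)
(10, 0)
(17, 0)
(31, 0)
(37, 0)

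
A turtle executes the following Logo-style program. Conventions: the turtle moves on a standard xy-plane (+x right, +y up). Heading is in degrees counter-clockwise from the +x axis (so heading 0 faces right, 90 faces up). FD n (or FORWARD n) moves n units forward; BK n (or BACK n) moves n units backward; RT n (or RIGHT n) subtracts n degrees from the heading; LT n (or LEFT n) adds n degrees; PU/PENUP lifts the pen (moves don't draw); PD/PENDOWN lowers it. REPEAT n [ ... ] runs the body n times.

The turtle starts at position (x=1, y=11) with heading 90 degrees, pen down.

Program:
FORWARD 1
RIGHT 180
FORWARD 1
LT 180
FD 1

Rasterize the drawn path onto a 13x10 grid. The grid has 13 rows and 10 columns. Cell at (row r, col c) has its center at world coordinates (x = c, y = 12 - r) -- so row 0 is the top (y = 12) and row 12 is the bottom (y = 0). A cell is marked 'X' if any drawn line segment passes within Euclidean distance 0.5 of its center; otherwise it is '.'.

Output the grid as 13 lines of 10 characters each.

Answer: .X........
.X........
..........
..........
..........
..........
..........
..........
..........
..........
..........
..........
..........

Derivation:
Segment 0: (1,11) -> (1,12)
Segment 1: (1,12) -> (1,11)
Segment 2: (1,11) -> (1,12)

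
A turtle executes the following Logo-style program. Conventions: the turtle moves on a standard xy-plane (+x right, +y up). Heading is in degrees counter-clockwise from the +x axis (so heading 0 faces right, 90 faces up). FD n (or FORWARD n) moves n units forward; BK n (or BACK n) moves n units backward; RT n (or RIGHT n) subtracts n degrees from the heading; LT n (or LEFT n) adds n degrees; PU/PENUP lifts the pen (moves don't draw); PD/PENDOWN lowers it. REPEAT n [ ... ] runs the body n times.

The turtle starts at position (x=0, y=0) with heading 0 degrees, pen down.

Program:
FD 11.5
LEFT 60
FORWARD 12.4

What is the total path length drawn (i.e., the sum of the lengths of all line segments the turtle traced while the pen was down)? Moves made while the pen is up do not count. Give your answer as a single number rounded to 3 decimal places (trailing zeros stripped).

Executing turtle program step by step:
Start: pos=(0,0), heading=0, pen down
FD 11.5: (0,0) -> (11.5,0) [heading=0, draw]
LT 60: heading 0 -> 60
FD 12.4: (11.5,0) -> (17.7,10.739) [heading=60, draw]
Final: pos=(17.7,10.739), heading=60, 2 segment(s) drawn

Segment lengths:
  seg 1: (0,0) -> (11.5,0), length = 11.5
  seg 2: (11.5,0) -> (17.7,10.739), length = 12.4
Total = 23.9

Answer: 23.9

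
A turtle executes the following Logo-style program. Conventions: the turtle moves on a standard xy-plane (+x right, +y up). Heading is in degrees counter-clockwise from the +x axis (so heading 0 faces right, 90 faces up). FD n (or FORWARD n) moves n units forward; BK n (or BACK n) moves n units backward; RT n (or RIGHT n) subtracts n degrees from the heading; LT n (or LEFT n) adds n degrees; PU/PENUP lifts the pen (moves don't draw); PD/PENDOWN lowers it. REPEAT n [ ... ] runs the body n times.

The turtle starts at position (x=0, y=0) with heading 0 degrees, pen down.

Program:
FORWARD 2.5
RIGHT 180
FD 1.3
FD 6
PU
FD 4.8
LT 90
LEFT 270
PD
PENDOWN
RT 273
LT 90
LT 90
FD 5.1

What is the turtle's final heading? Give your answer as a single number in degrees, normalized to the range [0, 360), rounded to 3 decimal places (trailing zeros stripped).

Executing turtle program step by step:
Start: pos=(0,0), heading=0, pen down
FD 2.5: (0,0) -> (2.5,0) [heading=0, draw]
RT 180: heading 0 -> 180
FD 1.3: (2.5,0) -> (1.2,0) [heading=180, draw]
FD 6: (1.2,0) -> (-4.8,0) [heading=180, draw]
PU: pen up
FD 4.8: (-4.8,0) -> (-9.6,0) [heading=180, move]
LT 90: heading 180 -> 270
LT 270: heading 270 -> 180
PD: pen down
PD: pen down
RT 273: heading 180 -> 267
LT 90: heading 267 -> 357
LT 90: heading 357 -> 87
FD 5.1: (-9.6,0) -> (-9.333,5.093) [heading=87, draw]
Final: pos=(-9.333,5.093), heading=87, 4 segment(s) drawn

Answer: 87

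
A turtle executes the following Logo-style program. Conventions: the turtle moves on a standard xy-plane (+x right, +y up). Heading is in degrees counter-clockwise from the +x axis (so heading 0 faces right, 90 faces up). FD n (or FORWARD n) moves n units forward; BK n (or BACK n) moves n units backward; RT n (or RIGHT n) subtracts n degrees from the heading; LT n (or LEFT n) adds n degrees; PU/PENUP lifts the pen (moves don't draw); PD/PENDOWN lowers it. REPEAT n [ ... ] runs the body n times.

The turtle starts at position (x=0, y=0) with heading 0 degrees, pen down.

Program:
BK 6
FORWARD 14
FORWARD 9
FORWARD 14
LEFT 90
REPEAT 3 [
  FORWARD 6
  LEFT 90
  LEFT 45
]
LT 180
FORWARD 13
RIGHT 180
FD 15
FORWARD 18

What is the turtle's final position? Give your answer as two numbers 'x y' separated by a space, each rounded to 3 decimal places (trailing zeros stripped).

Executing turtle program step by step:
Start: pos=(0,0), heading=0, pen down
BK 6: (0,0) -> (-6,0) [heading=0, draw]
FD 14: (-6,0) -> (8,0) [heading=0, draw]
FD 9: (8,0) -> (17,0) [heading=0, draw]
FD 14: (17,0) -> (31,0) [heading=0, draw]
LT 90: heading 0 -> 90
REPEAT 3 [
  -- iteration 1/3 --
  FD 6: (31,0) -> (31,6) [heading=90, draw]
  LT 90: heading 90 -> 180
  LT 45: heading 180 -> 225
  -- iteration 2/3 --
  FD 6: (31,6) -> (26.757,1.757) [heading=225, draw]
  LT 90: heading 225 -> 315
  LT 45: heading 315 -> 0
  -- iteration 3/3 --
  FD 6: (26.757,1.757) -> (32.757,1.757) [heading=0, draw]
  LT 90: heading 0 -> 90
  LT 45: heading 90 -> 135
]
LT 180: heading 135 -> 315
FD 13: (32.757,1.757) -> (41.95,-7.435) [heading=315, draw]
RT 180: heading 315 -> 135
FD 15: (41.95,-7.435) -> (31.343,3.172) [heading=135, draw]
FD 18: (31.343,3.172) -> (18.615,15.899) [heading=135, draw]
Final: pos=(18.615,15.899), heading=135, 10 segment(s) drawn

Answer: 18.615 15.899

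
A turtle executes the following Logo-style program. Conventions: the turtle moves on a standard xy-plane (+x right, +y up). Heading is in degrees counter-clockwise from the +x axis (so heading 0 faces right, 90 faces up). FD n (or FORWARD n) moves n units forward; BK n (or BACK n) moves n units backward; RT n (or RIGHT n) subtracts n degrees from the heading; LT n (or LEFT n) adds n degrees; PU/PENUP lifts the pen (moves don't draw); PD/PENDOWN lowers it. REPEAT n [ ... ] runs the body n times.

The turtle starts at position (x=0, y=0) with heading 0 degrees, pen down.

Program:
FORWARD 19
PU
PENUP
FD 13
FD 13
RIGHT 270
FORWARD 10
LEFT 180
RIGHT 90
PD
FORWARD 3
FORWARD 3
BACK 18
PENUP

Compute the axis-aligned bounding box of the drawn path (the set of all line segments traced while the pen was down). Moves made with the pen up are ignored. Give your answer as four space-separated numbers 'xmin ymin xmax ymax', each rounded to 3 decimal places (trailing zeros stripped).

Executing turtle program step by step:
Start: pos=(0,0), heading=0, pen down
FD 19: (0,0) -> (19,0) [heading=0, draw]
PU: pen up
PU: pen up
FD 13: (19,0) -> (32,0) [heading=0, move]
FD 13: (32,0) -> (45,0) [heading=0, move]
RT 270: heading 0 -> 90
FD 10: (45,0) -> (45,10) [heading=90, move]
LT 180: heading 90 -> 270
RT 90: heading 270 -> 180
PD: pen down
FD 3: (45,10) -> (42,10) [heading=180, draw]
FD 3: (42,10) -> (39,10) [heading=180, draw]
BK 18: (39,10) -> (57,10) [heading=180, draw]
PU: pen up
Final: pos=(57,10), heading=180, 4 segment(s) drawn

Segment endpoints: x in {0, 19, 39, 42, 45, 57}, y in {0, 10, 10}
xmin=0, ymin=0, xmax=57, ymax=10

Answer: 0 0 57 10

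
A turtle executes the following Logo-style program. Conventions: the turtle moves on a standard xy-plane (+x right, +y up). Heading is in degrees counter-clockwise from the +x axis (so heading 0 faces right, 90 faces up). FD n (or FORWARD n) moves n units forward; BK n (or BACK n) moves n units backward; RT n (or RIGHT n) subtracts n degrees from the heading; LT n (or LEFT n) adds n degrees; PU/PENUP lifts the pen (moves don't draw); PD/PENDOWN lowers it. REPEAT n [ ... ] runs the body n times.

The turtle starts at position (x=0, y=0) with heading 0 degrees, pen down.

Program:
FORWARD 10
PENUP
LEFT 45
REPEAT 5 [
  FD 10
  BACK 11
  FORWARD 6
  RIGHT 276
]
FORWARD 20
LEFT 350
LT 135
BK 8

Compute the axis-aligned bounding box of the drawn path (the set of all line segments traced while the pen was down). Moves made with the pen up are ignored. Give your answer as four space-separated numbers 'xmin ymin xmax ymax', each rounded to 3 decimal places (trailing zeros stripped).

Answer: 0 0 10 0

Derivation:
Executing turtle program step by step:
Start: pos=(0,0), heading=0, pen down
FD 10: (0,0) -> (10,0) [heading=0, draw]
PU: pen up
LT 45: heading 0 -> 45
REPEAT 5 [
  -- iteration 1/5 --
  FD 10: (10,0) -> (17.071,7.071) [heading=45, move]
  BK 11: (17.071,7.071) -> (9.293,-0.707) [heading=45, move]
  FD 6: (9.293,-0.707) -> (13.536,3.536) [heading=45, move]
  RT 276: heading 45 -> 129
  -- iteration 2/5 --
  FD 10: (13.536,3.536) -> (7.242,11.307) [heading=129, move]
  BK 11: (7.242,11.307) -> (14.165,2.758) [heading=129, move]
  FD 6: (14.165,2.758) -> (10.389,7.421) [heading=129, move]
  RT 276: heading 129 -> 213
  -- iteration 3/5 --
  FD 10: (10.389,7.421) -> (2.002,1.975) [heading=213, move]
  BK 11: (2.002,1.975) -> (11.228,7.966) [heading=213, move]
  FD 6: (11.228,7.966) -> (6.196,4.698) [heading=213, move]
  RT 276: heading 213 -> 297
  -- iteration 4/5 --
  FD 10: (6.196,4.698) -> (10.735,-4.212) [heading=297, move]
  BK 11: (10.735,-4.212) -> (5.742,5.589) [heading=297, move]
  FD 6: (5.742,5.589) -> (8.466,0.243) [heading=297, move]
  RT 276: heading 297 -> 21
  -- iteration 5/5 --
  FD 10: (8.466,0.243) -> (17.801,3.827) [heading=21, move]
  BK 11: (17.801,3.827) -> (7.532,-0.115) [heading=21, move]
  FD 6: (7.532,-0.115) -> (13.133,2.035) [heading=21, move]
  RT 276: heading 21 -> 105
]
FD 20: (13.133,2.035) -> (7.957,21.353) [heading=105, move]
LT 350: heading 105 -> 95
LT 135: heading 95 -> 230
BK 8: (7.957,21.353) -> (13.099,27.482) [heading=230, move]
Final: pos=(13.099,27.482), heading=230, 1 segment(s) drawn

Segment endpoints: x in {0, 10}, y in {0}
xmin=0, ymin=0, xmax=10, ymax=0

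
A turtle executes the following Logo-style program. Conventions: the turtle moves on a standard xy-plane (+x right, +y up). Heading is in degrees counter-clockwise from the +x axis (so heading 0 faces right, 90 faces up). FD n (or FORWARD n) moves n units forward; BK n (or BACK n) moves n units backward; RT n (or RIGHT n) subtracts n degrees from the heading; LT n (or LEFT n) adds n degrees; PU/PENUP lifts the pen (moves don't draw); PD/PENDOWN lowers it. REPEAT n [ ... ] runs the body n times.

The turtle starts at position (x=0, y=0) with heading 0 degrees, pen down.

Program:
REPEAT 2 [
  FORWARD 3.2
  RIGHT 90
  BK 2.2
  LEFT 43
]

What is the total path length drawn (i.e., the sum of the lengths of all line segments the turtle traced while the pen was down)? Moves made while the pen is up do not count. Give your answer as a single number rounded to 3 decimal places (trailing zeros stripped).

Executing turtle program step by step:
Start: pos=(0,0), heading=0, pen down
REPEAT 2 [
  -- iteration 1/2 --
  FD 3.2: (0,0) -> (3.2,0) [heading=0, draw]
  RT 90: heading 0 -> 270
  BK 2.2: (3.2,0) -> (3.2,2.2) [heading=270, draw]
  LT 43: heading 270 -> 313
  -- iteration 2/2 --
  FD 3.2: (3.2,2.2) -> (5.382,-0.14) [heading=313, draw]
  RT 90: heading 313 -> 223
  BK 2.2: (5.382,-0.14) -> (6.991,1.36) [heading=223, draw]
  LT 43: heading 223 -> 266
]
Final: pos=(6.991,1.36), heading=266, 4 segment(s) drawn

Segment lengths:
  seg 1: (0,0) -> (3.2,0), length = 3.2
  seg 2: (3.2,0) -> (3.2,2.2), length = 2.2
  seg 3: (3.2,2.2) -> (5.382,-0.14), length = 3.2
  seg 4: (5.382,-0.14) -> (6.991,1.36), length = 2.2
Total = 10.8

Answer: 10.8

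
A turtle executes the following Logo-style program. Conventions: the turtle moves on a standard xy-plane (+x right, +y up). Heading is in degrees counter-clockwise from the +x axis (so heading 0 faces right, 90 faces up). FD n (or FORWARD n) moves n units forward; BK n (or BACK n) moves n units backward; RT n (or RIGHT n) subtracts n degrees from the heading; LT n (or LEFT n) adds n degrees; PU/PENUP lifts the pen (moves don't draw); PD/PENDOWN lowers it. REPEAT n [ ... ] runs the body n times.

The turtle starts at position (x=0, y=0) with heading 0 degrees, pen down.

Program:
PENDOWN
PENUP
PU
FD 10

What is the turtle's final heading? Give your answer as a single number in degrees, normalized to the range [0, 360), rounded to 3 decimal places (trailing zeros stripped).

Executing turtle program step by step:
Start: pos=(0,0), heading=0, pen down
PD: pen down
PU: pen up
PU: pen up
FD 10: (0,0) -> (10,0) [heading=0, move]
Final: pos=(10,0), heading=0, 0 segment(s) drawn

Answer: 0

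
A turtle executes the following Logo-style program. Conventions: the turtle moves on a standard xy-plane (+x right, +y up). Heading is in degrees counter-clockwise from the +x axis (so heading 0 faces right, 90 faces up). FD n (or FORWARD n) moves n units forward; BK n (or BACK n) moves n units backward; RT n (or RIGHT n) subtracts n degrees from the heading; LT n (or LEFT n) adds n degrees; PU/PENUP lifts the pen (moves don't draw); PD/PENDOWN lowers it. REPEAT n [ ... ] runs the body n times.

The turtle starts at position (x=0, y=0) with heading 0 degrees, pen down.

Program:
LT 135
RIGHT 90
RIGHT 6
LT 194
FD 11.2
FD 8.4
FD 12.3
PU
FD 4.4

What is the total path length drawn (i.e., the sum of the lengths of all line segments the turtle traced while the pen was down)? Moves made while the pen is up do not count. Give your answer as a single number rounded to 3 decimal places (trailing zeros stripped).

Answer: 31.9

Derivation:
Executing turtle program step by step:
Start: pos=(0,0), heading=0, pen down
LT 135: heading 0 -> 135
RT 90: heading 135 -> 45
RT 6: heading 45 -> 39
LT 194: heading 39 -> 233
FD 11.2: (0,0) -> (-6.74,-8.945) [heading=233, draw]
FD 8.4: (-6.74,-8.945) -> (-11.796,-15.653) [heading=233, draw]
FD 12.3: (-11.796,-15.653) -> (-19.198,-25.476) [heading=233, draw]
PU: pen up
FD 4.4: (-19.198,-25.476) -> (-21.846,-28.99) [heading=233, move]
Final: pos=(-21.846,-28.99), heading=233, 3 segment(s) drawn

Segment lengths:
  seg 1: (0,0) -> (-6.74,-8.945), length = 11.2
  seg 2: (-6.74,-8.945) -> (-11.796,-15.653), length = 8.4
  seg 3: (-11.796,-15.653) -> (-19.198,-25.476), length = 12.3
Total = 31.9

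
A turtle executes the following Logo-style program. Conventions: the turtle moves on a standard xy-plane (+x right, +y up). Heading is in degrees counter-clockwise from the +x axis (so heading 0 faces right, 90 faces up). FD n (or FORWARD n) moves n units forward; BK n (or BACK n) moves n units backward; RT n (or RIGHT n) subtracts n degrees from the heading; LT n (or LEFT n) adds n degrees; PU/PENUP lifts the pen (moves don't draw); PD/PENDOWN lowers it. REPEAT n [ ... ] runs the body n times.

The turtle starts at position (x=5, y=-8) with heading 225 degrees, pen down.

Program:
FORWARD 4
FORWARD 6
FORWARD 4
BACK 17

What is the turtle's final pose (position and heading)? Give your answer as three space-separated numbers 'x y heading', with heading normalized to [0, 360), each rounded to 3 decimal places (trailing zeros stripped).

Answer: 7.121 -5.879 225

Derivation:
Executing turtle program step by step:
Start: pos=(5,-8), heading=225, pen down
FD 4: (5,-8) -> (2.172,-10.828) [heading=225, draw]
FD 6: (2.172,-10.828) -> (-2.071,-15.071) [heading=225, draw]
FD 4: (-2.071,-15.071) -> (-4.899,-17.899) [heading=225, draw]
BK 17: (-4.899,-17.899) -> (7.121,-5.879) [heading=225, draw]
Final: pos=(7.121,-5.879), heading=225, 4 segment(s) drawn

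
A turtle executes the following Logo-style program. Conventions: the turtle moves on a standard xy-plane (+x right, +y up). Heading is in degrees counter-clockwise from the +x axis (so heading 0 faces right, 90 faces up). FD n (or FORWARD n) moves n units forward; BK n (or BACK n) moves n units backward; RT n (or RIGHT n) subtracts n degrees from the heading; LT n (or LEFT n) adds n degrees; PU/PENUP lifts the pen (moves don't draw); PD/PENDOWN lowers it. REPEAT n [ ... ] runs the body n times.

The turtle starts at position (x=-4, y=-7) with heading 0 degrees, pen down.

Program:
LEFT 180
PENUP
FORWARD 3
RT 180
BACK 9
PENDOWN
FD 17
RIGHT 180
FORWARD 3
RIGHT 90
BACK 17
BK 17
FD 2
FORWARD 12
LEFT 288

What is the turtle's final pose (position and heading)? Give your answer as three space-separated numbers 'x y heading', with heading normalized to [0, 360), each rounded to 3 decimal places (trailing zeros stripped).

Executing turtle program step by step:
Start: pos=(-4,-7), heading=0, pen down
LT 180: heading 0 -> 180
PU: pen up
FD 3: (-4,-7) -> (-7,-7) [heading=180, move]
RT 180: heading 180 -> 0
BK 9: (-7,-7) -> (-16,-7) [heading=0, move]
PD: pen down
FD 17: (-16,-7) -> (1,-7) [heading=0, draw]
RT 180: heading 0 -> 180
FD 3: (1,-7) -> (-2,-7) [heading=180, draw]
RT 90: heading 180 -> 90
BK 17: (-2,-7) -> (-2,-24) [heading=90, draw]
BK 17: (-2,-24) -> (-2,-41) [heading=90, draw]
FD 2: (-2,-41) -> (-2,-39) [heading=90, draw]
FD 12: (-2,-39) -> (-2,-27) [heading=90, draw]
LT 288: heading 90 -> 18
Final: pos=(-2,-27), heading=18, 6 segment(s) drawn

Answer: -2 -27 18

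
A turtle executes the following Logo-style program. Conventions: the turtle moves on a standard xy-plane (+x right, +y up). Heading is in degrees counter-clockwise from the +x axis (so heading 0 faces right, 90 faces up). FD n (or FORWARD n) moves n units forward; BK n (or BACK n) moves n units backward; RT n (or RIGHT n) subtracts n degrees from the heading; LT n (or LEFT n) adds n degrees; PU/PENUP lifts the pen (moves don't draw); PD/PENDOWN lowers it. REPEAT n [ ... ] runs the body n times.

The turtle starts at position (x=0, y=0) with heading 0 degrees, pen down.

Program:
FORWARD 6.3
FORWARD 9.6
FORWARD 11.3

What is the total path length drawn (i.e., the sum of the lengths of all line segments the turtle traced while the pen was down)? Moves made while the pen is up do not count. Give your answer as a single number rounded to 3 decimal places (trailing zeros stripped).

Executing turtle program step by step:
Start: pos=(0,0), heading=0, pen down
FD 6.3: (0,0) -> (6.3,0) [heading=0, draw]
FD 9.6: (6.3,0) -> (15.9,0) [heading=0, draw]
FD 11.3: (15.9,0) -> (27.2,0) [heading=0, draw]
Final: pos=(27.2,0), heading=0, 3 segment(s) drawn

Segment lengths:
  seg 1: (0,0) -> (6.3,0), length = 6.3
  seg 2: (6.3,0) -> (15.9,0), length = 9.6
  seg 3: (15.9,0) -> (27.2,0), length = 11.3
Total = 27.2

Answer: 27.2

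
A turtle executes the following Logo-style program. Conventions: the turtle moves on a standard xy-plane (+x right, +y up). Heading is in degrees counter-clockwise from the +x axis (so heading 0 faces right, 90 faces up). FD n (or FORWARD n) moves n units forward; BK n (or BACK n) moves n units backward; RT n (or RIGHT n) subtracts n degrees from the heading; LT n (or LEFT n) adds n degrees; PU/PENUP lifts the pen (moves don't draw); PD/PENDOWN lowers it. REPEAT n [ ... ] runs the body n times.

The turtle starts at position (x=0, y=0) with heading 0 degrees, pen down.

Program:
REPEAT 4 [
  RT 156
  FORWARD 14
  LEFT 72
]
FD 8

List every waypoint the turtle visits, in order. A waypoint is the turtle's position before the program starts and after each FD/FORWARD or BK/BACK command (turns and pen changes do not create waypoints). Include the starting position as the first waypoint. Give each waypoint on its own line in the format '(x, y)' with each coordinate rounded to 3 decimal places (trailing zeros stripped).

Executing turtle program step by step:
Start: pos=(0,0), heading=0, pen down
REPEAT 4 [
  -- iteration 1/4 --
  RT 156: heading 0 -> 204
  FD 14: (0,0) -> (-12.79,-5.694) [heading=204, draw]
  LT 72: heading 204 -> 276
  -- iteration 2/4 --
  RT 156: heading 276 -> 120
  FD 14: (-12.79,-5.694) -> (-19.79,6.43) [heading=120, draw]
  LT 72: heading 120 -> 192
  -- iteration 3/4 --
  RT 156: heading 192 -> 36
  FD 14: (-19.79,6.43) -> (-8.463,14.659) [heading=36, draw]
  LT 72: heading 36 -> 108
  -- iteration 4/4 --
  RT 156: heading 108 -> 312
  FD 14: (-8.463,14.659) -> (0.904,4.255) [heading=312, draw]
  LT 72: heading 312 -> 24
]
FD 8: (0.904,4.255) -> (8.213,7.509) [heading=24, draw]
Final: pos=(8.213,7.509), heading=24, 5 segment(s) drawn
Waypoints (6 total):
(0, 0)
(-12.79, -5.694)
(-19.79, 6.43)
(-8.463, 14.659)
(0.904, 4.255)
(8.213, 7.509)

Answer: (0, 0)
(-12.79, -5.694)
(-19.79, 6.43)
(-8.463, 14.659)
(0.904, 4.255)
(8.213, 7.509)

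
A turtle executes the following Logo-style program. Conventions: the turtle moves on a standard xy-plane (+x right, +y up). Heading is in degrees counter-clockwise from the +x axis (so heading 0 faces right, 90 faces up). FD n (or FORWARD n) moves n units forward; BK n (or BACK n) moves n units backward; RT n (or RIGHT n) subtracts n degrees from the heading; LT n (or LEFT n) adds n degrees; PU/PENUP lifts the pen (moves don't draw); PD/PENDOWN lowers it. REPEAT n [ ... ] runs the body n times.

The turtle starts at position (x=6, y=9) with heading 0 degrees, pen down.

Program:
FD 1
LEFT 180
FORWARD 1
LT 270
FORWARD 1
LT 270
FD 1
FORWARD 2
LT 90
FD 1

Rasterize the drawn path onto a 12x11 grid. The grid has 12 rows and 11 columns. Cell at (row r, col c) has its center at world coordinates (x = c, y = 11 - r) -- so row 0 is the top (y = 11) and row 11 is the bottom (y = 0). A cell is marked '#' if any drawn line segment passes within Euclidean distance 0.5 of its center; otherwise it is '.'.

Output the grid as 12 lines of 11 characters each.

Answer: .........#.
......####.
......##...
...........
...........
...........
...........
...........
...........
...........
...........
...........

Derivation:
Segment 0: (6,9) -> (7,9)
Segment 1: (7,9) -> (6,9)
Segment 2: (6,9) -> (6,10)
Segment 3: (6,10) -> (7,10)
Segment 4: (7,10) -> (9,10)
Segment 5: (9,10) -> (9,11)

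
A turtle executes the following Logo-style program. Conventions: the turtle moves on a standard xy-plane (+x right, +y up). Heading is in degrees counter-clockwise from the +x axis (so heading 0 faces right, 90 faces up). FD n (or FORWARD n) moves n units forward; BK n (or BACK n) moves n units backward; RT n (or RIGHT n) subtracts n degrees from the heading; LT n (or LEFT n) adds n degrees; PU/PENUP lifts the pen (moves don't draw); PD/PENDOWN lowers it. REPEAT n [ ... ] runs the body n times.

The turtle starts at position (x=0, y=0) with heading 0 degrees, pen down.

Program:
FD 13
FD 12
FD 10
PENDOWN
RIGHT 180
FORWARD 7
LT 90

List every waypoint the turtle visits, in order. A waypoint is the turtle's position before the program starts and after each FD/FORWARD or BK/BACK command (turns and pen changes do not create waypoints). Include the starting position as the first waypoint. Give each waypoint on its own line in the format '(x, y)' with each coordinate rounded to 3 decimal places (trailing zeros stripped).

Executing turtle program step by step:
Start: pos=(0,0), heading=0, pen down
FD 13: (0,0) -> (13,0) [heading=0, draw]
FD 12: (13,0) -> (25,0) [heading=0, draw]
FD 10: (25,0) -> (35,0) [heading=0, draw]
PD: pen down
RT 180: heading 0 -> 180
FD 7: (35,0) -> (28,0) [heading=180, draw]
LT 90: heading 180 -> 270
Final: pos=(28,0), heading=270, 4 segment(s) drawn
Waypoints (5 total):
(0, 0)
(13, 0)
(25, 0)
(35, 0)
(28, 0)

Answer: (0, 0)
(13, 0)
(25, 0)
(35, 0)
(28, 0)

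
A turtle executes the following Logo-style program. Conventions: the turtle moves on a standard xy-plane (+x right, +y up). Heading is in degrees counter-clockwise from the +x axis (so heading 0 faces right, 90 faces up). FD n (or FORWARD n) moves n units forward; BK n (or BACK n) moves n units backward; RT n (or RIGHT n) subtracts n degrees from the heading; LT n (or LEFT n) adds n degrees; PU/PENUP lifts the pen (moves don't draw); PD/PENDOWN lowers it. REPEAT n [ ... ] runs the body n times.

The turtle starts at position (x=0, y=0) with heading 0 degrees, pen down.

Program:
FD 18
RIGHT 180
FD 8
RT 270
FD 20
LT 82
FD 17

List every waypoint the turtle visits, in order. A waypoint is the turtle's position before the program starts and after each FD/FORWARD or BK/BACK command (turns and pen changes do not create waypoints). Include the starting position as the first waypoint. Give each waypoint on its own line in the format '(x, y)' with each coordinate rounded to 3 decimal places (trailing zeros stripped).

Answer: (0, 0)
(18, 0)
(10, 0)
(10, -20)
(26.835, -22.366)

Derivation:
Executing turtle program step by step:
Start: pos=(0,0), heading=0, pen down
FD 18: (0,0) -> (18,0) [heading=0, draw]
RT 180: heading 0 -> 180
FD 8: (18,0) -> (10,0) [heading=180, draw]
RT 270: heading 180 -> 270
FD 20: (10,0) -> (10,-20) [heading=270, draw]
LT 82: heading 270 -> 352
FD 17: (10,-20) -> (26.835,-22.366) [heading=352, draw]
Final: pos=(26.835,-22.366), heading=352, 4 segment(s) drawn
Waypoints (5 total):
(0, 0)
(18, 0)
(10, 0)
(10, -20)
(26.835, -22.366)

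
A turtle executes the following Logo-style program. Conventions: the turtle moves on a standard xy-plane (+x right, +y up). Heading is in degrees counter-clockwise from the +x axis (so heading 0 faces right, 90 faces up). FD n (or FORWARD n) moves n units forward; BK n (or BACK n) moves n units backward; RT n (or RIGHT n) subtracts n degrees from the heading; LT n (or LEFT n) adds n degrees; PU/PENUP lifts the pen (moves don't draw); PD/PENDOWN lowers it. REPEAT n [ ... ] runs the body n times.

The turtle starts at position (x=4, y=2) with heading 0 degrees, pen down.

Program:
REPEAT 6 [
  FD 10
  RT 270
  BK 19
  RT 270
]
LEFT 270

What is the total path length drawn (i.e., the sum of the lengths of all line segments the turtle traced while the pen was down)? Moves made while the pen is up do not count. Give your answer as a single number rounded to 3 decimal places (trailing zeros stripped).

Answer: 174

Derivation:
Executing turtle program step by step:
Start: pos=(4,2), heading=0, pen down
REPEAT 6 [
  -- iteration 1/6 --
  FD 10: (4,2) -> (14,2) [heading=0, draw]
  RT 270: heading 0 -> 90
  BK 19: (14,2) -> (14,-17) [heading=90, draw]
  RT 270: heading 90 -> 180
  -- iteration 2/6 --
  FD 10: (14,-17) -> (4,-17) [heading=180, draw]
  RT 270: heading 180 -> 270
  BK 19: (4,-17) -> (4,2) [heading=270, draw]
  RT 270: heading 270 -> 0
  -- iteration 3/6 --
  FD 10: (4,2) -> (14,2) [heading=0, draw]
  RT 270: heading 0 -> 90
  BK 19: (14,2) -> (14,-17) [heading=90, draw]
  RT 270: heading 90 -> 180
  -- iteration 4/6 --
  FD 10: (14,-17) -> (4,-17) [heading=180, draw]
  RT 270: heading 180 -> 270
  BK 19: (4,-17) -> (4,2) [heading=270, draw]
  RT 270: heading 270 -> 0
  -- iteration 5/6 --
  FD 10: (4,2) -> (14,2) [heading=0, draw]
  RT 270: heading 0 -> 90
  BK 19: (14,2) -> (14,-17) [heading=90, draw]
  RT 270: heading 90 -> 180
  -- iteration 6/6 --
  FD 10: (14,-17) -> (4,-17) [heading=180, draw]
  RT 270: heading 180 -> 270
  BK 19: (4,-17) -> (4,2) [heading=270, draw]
  RT 270: heading 270 -> 0
]
LT 270: heading 0 -> 270
Final: pos=(4,2), heading=270, 12 segment(s) drawn

Segment lengths:
  seg 1: (4,2) -> (14,2), length = 10
  seg 2: (14,2) -> (14,-17), length = 19
  seg 3: (14,-17) -> (4,-17), length = 10
  seg 4: (4,-17) -> (4,2), length = 19
  seg 5: (4,2) -> (14,2), length = 10
  seg 6: (14,2) -> (14,-17), length = 19
  seg 7: (14,-17) -> (4,-17), length = 10
  seg 8: (4,-17) -> (4,2), length = 19
  seg 9: (4,2) -> (14,2), length = 10
  seg 10: (14,2) -> (14,-17), length = 19
  seg 11: (14,-17) -> (4,-17), length = 10
  seg 12: (4,-17) -> (4,2), length = 19
Total = 174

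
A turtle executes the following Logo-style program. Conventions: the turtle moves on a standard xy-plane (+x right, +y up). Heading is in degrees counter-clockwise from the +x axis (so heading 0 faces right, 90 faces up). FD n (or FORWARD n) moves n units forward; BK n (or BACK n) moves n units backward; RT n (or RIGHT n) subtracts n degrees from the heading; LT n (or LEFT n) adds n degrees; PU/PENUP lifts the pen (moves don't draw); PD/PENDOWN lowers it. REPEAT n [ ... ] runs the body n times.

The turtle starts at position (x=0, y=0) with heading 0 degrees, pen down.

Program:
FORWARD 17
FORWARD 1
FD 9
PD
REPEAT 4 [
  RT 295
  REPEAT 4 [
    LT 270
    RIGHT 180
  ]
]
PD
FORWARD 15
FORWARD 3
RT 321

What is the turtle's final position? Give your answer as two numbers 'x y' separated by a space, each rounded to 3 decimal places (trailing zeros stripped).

Executing turtle program step by step:
Start: pos=(0,0), heading=0, pen down
FD 17: (0,0) -> (17,0) [heading=0, draw]
FD 1: (17,0) -> (18,0) [heading=0, draw]
FD 9: (18,0) -> (27,0) [heading=0, draw]
PD: pen down
REPEAT 4 [
  -- iteration 1/4 --
  RT 295: heading 0 -> 65
  REPEAT 4 [
    -- iteration 1/4 --
    LT 270: heading 65 -> 335
    RT 180: heading 335 -> 155
    -- iteration 2/4 --
    LT 270: heading 155 -> 65
    RT 180: heading 65 -> 245
    -- iteration 3/4 --
    LT 270: heading 245 -> 155
    RT 180: heading 155 -> 335
    -- iteration 4/4 --
    LT 270: heading 335 -> 245
    RT 180: heading 245 -> 65
  ]
  -- iteration 2/4 --
  RT 295: heading 65 -> 130
  REPEAT 4 [
    -- iteration 1/4 --
    LT 270: heading 130 -> 40
    RT 180: heading 40 -> 220
    -- iteration 2/4 --
    LT 270: heading 220 -> 130
    RT 180: heading 130 -> 310
    -- iteration 3/4 --
    LT 270: heading 310 -> 220
    RT 180: heading 220 -> 40
    -- iteration 4/4 --
    LT 270: heading 40 -> 310
    RT 180: heading 310 -> 130
  ]
  -- iteration 3/4 --
  RT 295: heading 130 -> 195
  REPEAT 4 [
    -- iteration 1/4 --
    LT 270: heading 195 -> 105
    RT 180: heading 105 -> 285
    -- iteration 2/4 --
    LT 270: heading 285 -> 195
    RT 180: heading 195 -> 15
    -- iteration 3/4 --
    LT 270: heading 15 -> 285
    RT 180: heading 285 -> 105
    -- iteration 4/4 --
    LT 270: heading 105 -> 15
    RT 180: heading 15 -> 195
  ]
  -- iteration 4/4 --
  RT 295: heading 195 -> 260
  REPEAT 4 [
    -- iteration 1/4 --
    LT 270: heading 260 -> 170
    RT 180: heading 170 -> 350
    -- iteration 2/4 --
    LT 270: heading 350 -> 260
    RT 180: heading 260 -> 80
    -- iteration 3/4 --
    LT 270: heading 80 -> 350
    RT 180: heading 350 -> 170
    -- iteration 4/4 --
    LT 270: heading 170 -> 80
    RT 180: heading 80 -> 260
  ]
]
PD: pen down
FD 15: (27,0) -> (24.395,-14.772) [heading=260, draw]
FD 3: (24.395,-14.772) -> (23.874,-17.727) [heading=260, draw]
RT 321: heading 260 -> 299
Final: pos=(23.874,-17.727), heading=299, 5 segment(s) drawn

Answer: 23.874 -17.727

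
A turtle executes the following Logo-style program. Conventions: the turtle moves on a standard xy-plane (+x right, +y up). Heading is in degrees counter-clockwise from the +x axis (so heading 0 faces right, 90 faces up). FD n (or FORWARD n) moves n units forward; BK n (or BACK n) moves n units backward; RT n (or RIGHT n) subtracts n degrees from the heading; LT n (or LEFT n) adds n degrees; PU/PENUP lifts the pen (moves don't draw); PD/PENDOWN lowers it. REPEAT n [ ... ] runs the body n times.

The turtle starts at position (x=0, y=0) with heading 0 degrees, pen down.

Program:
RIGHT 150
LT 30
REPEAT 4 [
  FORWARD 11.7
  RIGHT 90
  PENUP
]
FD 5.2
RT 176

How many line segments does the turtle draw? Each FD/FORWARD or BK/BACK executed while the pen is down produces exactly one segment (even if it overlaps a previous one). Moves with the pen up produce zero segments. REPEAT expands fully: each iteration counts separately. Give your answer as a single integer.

Executing turtle program step by step:
Start: pos=(0,0), heading=0, pen down
RT 150: heading 0 -> 210
LT 30: heading 210 -> 240
REPEAT 4 [
  -- iteration 1/4 --
  FD 11.7: (0,0) -> (-5.85,-10.132) [heading=240, draw]
  RT 90: heading 240 -> 150
  PU: pen up
  -- iteration 2/4 --
  FD 11.7: (-5.85,-10.132) -> (-15.982,-4.282) [heading=150, move]
  RT 90: heading 150 -> 60
  PU: pen up
  -- iteration 3/4 --
  FD 11.7: (-15.982,-4.282) -> (-10.132,5.85) [heading=60, move]
  RT 90: heading 60 -> 330
  PU: pen up
  -- iteration 4/4 --
  FD 11.7: (-10.132,5.85) -> (0,0) [heading=330, move]
  RT 90: heading 330 -> 240
  PU: pen up
]
FD 5.2: (0,0) -> (-2.6,-4.503) [heading=240, move]
RT 176: heading 240 -> 64
Final: pos=(-2.6,-4.503), heading=64, 1 segment(s) drawn
Segments drawn: 1

Answer: 1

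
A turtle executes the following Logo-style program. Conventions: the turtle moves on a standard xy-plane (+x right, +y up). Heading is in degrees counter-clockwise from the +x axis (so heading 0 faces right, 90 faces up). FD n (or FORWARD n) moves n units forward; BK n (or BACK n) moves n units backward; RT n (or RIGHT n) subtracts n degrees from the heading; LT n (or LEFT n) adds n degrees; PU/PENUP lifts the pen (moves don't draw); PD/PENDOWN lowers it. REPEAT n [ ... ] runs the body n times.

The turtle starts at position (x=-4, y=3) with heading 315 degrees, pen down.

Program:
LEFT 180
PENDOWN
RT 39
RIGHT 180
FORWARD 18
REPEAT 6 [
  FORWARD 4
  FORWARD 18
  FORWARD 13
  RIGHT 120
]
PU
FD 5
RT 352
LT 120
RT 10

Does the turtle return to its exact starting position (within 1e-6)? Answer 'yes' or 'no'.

Answer: no

Derivation:
Executing turtle program step by step:
Start: pos=(-4,3), heading=315, pen down
LT 180: heading 315 -> 135
PD: pen down
RT 39: heading 135 -> 96
RT 180: heading 96 -> 276
FD 18: (-4,3) -> (-2.118,-14.901) [heading=276, draw]
REPEAT 6 [
  -- iteration 1/6 --
  FD 4: (-2.118,-14.901) -> (-1.7,-18.879) [heading=276, draw]
  FD 18: (-1.7,-18.879) -> (0.181,-36.781) [heading=276, draw]
  FD 13: (0.181,-36.781) -> (1.54,-49.71) [heading=276, draw]
  RT 120: heading 276 -> 156
  -- iteration 2/6 --
  FD 4: (1.54,-49.71) -> (-2.114,-48.083) [heading=156, draw]
  FD 18: (-2.114,-48.083) -> (-18.558,-40.761) [heading=156, draw]
  FD 13: (-18.558,-40.761) -> (-30.434,-35.474) [heading=156, draw]
  RT 120: heading 156 -> 36
  -- iteration 3/6 --
  FD 4: (-30.434,-35.474) -> (-27.198,-33.123) [heading=36, draw]
  FD 18: (-27.198,-33.123) -> (-12.636,-22.543) [heading=36, draw]
  FD 13: (-12.636,-22.543) -> (-2.118,-14.901) [heading=36, draw]
  RT 120: heading 36 -> 276
  -- iteration 4/6 --
  FD 4: (-2.118,-14.901) -> (-1.7,-18.879) [heading=276, draw]
  FD 18: (-1.7,-18.879) -> (0.181,-36.781) [heading=276, draw]
  FD 13: (0.181,-36.781) -> (1.54,-49.71) [heading=276, draw]
  RT 120: heading 276 -> 156
  -- iteration 5/6 --
  FD 4: (1.54,-49.71) -> (-2.114,-48.083) [heading=156, draw]
  FD 18: (-2.114,-48.083) -> (-18.558,-40.761) [heading=156, draw]
  FD 13: (-18.558,-40.761) -> (-30.434,-35.474) [heading=156, draw]
  RT 120: heading 156 -> 36
  -- iteration 6/6 --
  FD 4: (-30.434,-35.474) -> (-27.198,-33.123) [heading=36, draw]
  FD 18: (-27.198,-33.123) -> (-12.636,-22.543) [heading=36, draw]
  FD 13: (-12.636,-22.543) -> (-2.118,-14.901) [heading=36, draw]
  RT 120: heading 36 -> 276
]
PU: pen up
FD 5: (-2.118,-14.901) -> (-1.596,-19.874) [heading=276, move]
RT 352: heading 276 -> 284
LT 120: heading 284 -> 44
RT 10: heading 44 -> 34
Final: pos=(-1.596,-19.874), heading=34, 19 segment(s) drawn

Start position: (-4, 3)
Final position: (-1.596, -19.874)
Distance = 23; >= 1e-6 -> NOT closed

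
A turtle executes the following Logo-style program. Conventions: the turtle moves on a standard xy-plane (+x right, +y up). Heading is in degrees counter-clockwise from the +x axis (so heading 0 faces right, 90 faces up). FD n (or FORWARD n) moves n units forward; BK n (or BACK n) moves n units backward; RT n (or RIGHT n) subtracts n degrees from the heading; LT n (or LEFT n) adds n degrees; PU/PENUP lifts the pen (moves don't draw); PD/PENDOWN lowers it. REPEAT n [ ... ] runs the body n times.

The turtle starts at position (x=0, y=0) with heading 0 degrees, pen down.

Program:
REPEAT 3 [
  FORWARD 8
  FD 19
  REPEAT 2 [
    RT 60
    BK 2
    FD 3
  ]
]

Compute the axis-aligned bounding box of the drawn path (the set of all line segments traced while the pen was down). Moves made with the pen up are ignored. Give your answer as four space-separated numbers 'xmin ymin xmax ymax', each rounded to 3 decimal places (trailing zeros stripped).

Answer: -3 -26.847 28.5 1.732

Derivation:
Executing turtle program step by step:
Start: pos=(0,0), heading=0, pen down
REPEAT 3 [
  -- iteration 1/3 --
  FD 8: (0,0) -> (8,0) [heading=0, draw]
  FD 19: (8,0) -> (27,0) [heading=0, draw]
  REPEAT 2 [
    -- iteration 1/2 --
    RT 60: heading 0 -> 300
    BK 2: (27,0) -> (26,1.732) [heading=300, draw]
    FD 3: (26,1.732) -> (27.5,-0.866) [heading=300, draw]
    -- iteration 2/2 --
    RT 60: heading 300 -> 240
    BK 2: (27.5,-0.866) -> (28.5,0.866) [heading=240, draw]
    FD 3: (28.5,0.866) -> (27,-1.732) [heading=240, draw]
  ]
  -- iteration 2/3 --
  FD 8: (27,-1.732) -> (23,-8.66) [heading=240, draw]
  FD 19: (23,-8.66) -> (13.5,-25.115) [heading=240, draw]
  REPEAT 2 [
    -- iteration 1/2 --
    RT 60: heading 240 -> 180
    BK 2: (13.5,-25.115) -> (15.5,-25.115) [heading=180, draw]
    FD 3: (15.5,-25.115) -> (12.5,-25.115) [heading=180, draw]
    -- iteration 2/2 --
    RT 60: heading 180 -> 120
    BK 2: (12.5,-25.115) -> (13.5,-26.847) [heading=120, draw]
    FD 3: (13.5,-26.847) -> (12,-24.249) [heading=120, draw]
  ]
  -- iteration 3/3 --
  FD 8: (12,-24.249) -> (8,-17.321) [heading=120, draw]
  FD 19: (8,-17.321) -> (-1.5,-0.866) [heading=120, draw]
  REPEAT 2 [
    -- iteration 1/2 --
    RT 60: heading 120 -> 60
    BK 2: (-1.5,-0.866) -> (-2.5,-2.598) [heading=60, draw]
    FD 3: (-2.5,-2.598) -> (-1,0) [heading=60, draw]
    -- iteration 2/2 --
    RT 60: heading 60 -> 0
    BK 2: (-1,0) -> (-3,0) [heading=0, draw]
    FD 3: (-3,0) -> (0,0) [heading=0, draw]
  ]
]
Final: pos=(0,0), heading=0, 18 segment(s) drawn

Segment endpoints: x in {-3, -2.5, -1.5, -1, 0, 0, 8, 8, 12, 12.5, 13.5, 15.5, 23, 26, 27, 27.5, 28.5}, y in {-26.847, -25.115, -24.249, -17.321, -8.66, -2.598, -1.732, -0.866, -0.866, 0, 0, 0, 0, 0.866, 1.732}
xmin=-3, ymin=-26.847, xmax=28.5, ymax=1.732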